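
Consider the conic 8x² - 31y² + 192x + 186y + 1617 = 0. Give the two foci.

Rearranging, 8(x² + 24x) -31(y² - 6y) = -1617.
Complete the square in x and y: 8(x + 12)² -31(y - 3)² = -1617 + 1152 - 279 = -744
Divide through by -744 to get (y - 3)²/24 - (x + 12)²/93 = 1.
Hyperbola, center (-12, 3), transverse axis vertical; a² = 24, b² = 93.
c² = a² + b² = 24 + 93 = 117, so c = 3√13.
Foci lie on the vertical axis through the center: (h, k ± c).

(-12, 3 - 3√13) and (-12, 3 + 3√13)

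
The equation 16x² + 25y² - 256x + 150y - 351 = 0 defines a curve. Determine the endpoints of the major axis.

16(x² - 16x) + 25(y² + 6y) = 351
Complete the square: 16(x - 8)² + 25(y + 3)² = 351 + 1024 + 225 = 1600
Divide by 1600: (x - 8)²/100 + (y + 3)²/64 = 1
Ellipse, center (8, -3), major axis horizontal; a² = 100, b² = 64.
a = 10. Vertices at (h ± a, k).

(-2, -3) and (18, -3)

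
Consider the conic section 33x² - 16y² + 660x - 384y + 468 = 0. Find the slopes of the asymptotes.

33(x² + 20x) -16(y² + 24y) = -468
Completing the square gives 33(x + 10)² -16(y + 12)² = -468 + 3300 - 2304 = 528.
Divide by 528: (x + 10)²/16 - (y + 12)²/33 = 1
Hyperbola, center (-10, -12), transverse axis horizontal; a² = 16, b² = 33.
For a horizontal hyperbola the asymptotes have slope ±b/a.
Here that is ±√33/4.

√33/4 and -√33/4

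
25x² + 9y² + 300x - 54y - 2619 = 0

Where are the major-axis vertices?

Collect terms: 25(x² + 12x) + 9(y² - 6y) = 2619
Completing the square gives 25(x + 6)² + 9(y - 3)² = 2619 + 900 + 81 = 3600.
Divide by 3600: (x + 6)²/144 + (y - 3)²/400 = 1
Ellipse, center (-6, 3), major axis vertical; a² = 400, b² = 144.
a = 20. Vertices at (h, k ± a).

(-6, -17) and (-6, 23)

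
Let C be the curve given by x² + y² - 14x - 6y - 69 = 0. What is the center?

Group the x- and y-terms: (x² - 14x) + (y² - 6y) = 69
(x - 7)² + (y - 3)² = 69 + 49 + 9 = 127
So (x - 7)² + (y - 3)² = 127.
Circle centered at (7, 3) with r² = 127.

(7, 3)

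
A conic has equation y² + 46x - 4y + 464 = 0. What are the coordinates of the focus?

(-43/2, 2)

Only y is squared. Complete the square in y: (y - 2)² = -46(x + 10).
Vertex (-10, 2); 4p = -46 so p = -23/2. Opens left.
Focus is p units from the vertex along the axis: (h + p, k).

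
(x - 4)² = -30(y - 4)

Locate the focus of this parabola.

Vertex (4, 4); 4p = -30 so p = -15/2. Opens down.
Focus is p units from the vertex along the axis: (h, k + p).

(4, -7/2)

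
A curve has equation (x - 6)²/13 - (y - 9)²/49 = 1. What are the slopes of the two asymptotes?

Center (6, 9). The positive term is the x-term, so the transverse axis is horizontal; a² = 13, b² = 49.
For a horizontal hyperbola the asymptotes have slope ±b/a.
Here that is ±7/√13 = ±7√13/13.

7√13/13 and -7√13/13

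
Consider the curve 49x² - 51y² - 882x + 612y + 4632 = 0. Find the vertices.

Rearranging, 49(x² - 18x) -51(y² - 12y) = -4632.
Complete the square: 49(x - 9)² -51(y - 6)² = -4632 + 3969 - 1836 = -2499
Dividing both sides by -2499: (y - 6)²/49 - (x - 9)²/51 = 1
Hyperbola, center (9, 6), transverse axis vertical; a² = 49, b² = 51.
a = 7. Vertices at (h, k ± a).

(9, -1) and (9, 13)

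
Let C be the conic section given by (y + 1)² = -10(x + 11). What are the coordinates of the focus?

Vertex (-11, -1); 4p = -10 so p = -5/2. Opens left.
Focus is p units from the vertex along the axis: (h + p, k).

(-27/2, -1)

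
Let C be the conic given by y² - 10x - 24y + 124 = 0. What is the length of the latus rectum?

Only y is squared. Complete the square in y: (y - 12)² = 10(x + 2).
Vertex (-2, 12); 4p = 10 so p = 5/2. Opens right.
Latus rectum length = |4p| = 10.

10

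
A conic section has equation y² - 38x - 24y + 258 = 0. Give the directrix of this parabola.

Only y is squared. Complete the square in y: (y - 12)² = 38(x - 3).
Vertex (3, 12); 4p = 38 so p = 19/2. Opens right.
Directrix is the vertical line x = h − p = 3 − (19/2) = -13/2.

x = -13/2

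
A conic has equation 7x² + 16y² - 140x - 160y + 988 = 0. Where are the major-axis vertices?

Group: 7(x² - 20x) + 16(y² - 10y) = -988
Complete the square in x and y: 7(x - 10)² + 16(y - 5)² = -988 + 700 + 400 = 112
Divide by 112: (x - 10)²/16 + (y - 5)²/7 = 1
Ellipse, center (10, 5), major axis horizontal; a² = 16, b² = 7.
a = 4. Vertices at (h ± a, k).

(6, 5) and (14, 5)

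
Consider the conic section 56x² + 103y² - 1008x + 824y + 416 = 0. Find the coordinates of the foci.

(9 - √47, -4) and (9 + √47, -4)

Rearranging, 56(x² - 18x) + 103(y² + 8y) = -416.
Complete the square: 56(x - 9)² + 103(y + 4)² = -416 + 4536 + 1648 = 5768
Divide by 5768: (x - 9)²/103 + (y + 4)²/56 = 1
Ellipse, center (9, -4), major axis horizontal; a² = 103, b² = 56.
c² = a² - b² = 103 - 56 = 47, so c = √47.
Foci lie on the horizontal axis through the center: (h ± c, k).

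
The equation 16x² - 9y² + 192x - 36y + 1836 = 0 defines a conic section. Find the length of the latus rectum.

27/2

Group: 16(x² + 12x) -9(y² + 4y) = -1836
Completing the square gives 16(x + 6)² -9(y + 2)² = -1836 + 576 - 36 = -1296.
Divide through by -1296 to get (y + 2)²/144 - (x + 6)²/81 = 1.
Hyperbola, center (-6, -2), transverse axis vertical; a² = 144, b² = 81.
Latus rectum length = 2b²/a = 2·81/12 = 27/2.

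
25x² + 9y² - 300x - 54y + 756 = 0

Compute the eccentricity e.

e = 4/5

Rearranging, 25(x² - 12x) + 9(y² - 6y) = -756.
Complete the square in x and y: 25(x - 6)² + 9(y - 3)² = -756 + 900 + 81 = 225
Divide by 225: (x - 6)²/9 + (y - 3)²/25 = 1
Ellipse, center (6, 3), major axis vertical; a² = 25, b² = 9.
c² = a² - b² = 16, so c = 4.
e = c/a = 4/5.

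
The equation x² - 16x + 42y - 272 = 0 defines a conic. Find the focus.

Only x is squared. Complete the square in x: (x - 8)² = -42(y - 8).
Vertex (8, 8); 4p = -42 so p = -21/2. Opens down.
Focus is p units from the vertex along the axis: (h, k + p).

(8, -5/2)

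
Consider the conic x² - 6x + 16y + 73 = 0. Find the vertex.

Only x is squared. Complete the square in x: (x - 3)² = -16(y + 4).
Vertex (3, -4); 4p = -16 so p = -4. Opens down.

(3, -4)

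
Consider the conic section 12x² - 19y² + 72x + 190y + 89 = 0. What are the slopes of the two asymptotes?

2√57/19 and -2√57/19

Group: 12(x² + 6x) -19(y² - 10y) = -89
12(x + 3)² -19(y - 5)² = -89 + 108 - 475 = -456
Divide by -456: (y - 5)²/24 - (x + 3)²/38 = 1
Hyperbola, center (-3, 5), transverse axis vertical; a² = 24, b² = 38.
For a vertical hyperbola the asymptotes have slope ±a/b.
Here that is ±2√6/√38 = ±2√57/19.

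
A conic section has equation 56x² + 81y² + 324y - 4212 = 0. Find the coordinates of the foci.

(-5, -2) and (5, -2)

56x² + 81(y² + 4y) = 4212
56x² + 81(y + 2)² = 4212 + 0 + 324 = 4536
Divide through by 4536 to get x²/81 + (y + 2)²/56 = 1.
Ellipse, center (0, -2), major axis horizontal; a² = 81, b² = 56.
c² = a² - b² = 81 - 56 = 25, so c = 5.
Foci lie on the horizontal axis through the center: (h ± c, k).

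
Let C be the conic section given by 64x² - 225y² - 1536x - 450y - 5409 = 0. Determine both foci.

Rearranging, 64(x² - 24x) -225(y² + 2y) = 5409.
64(x - 12)² -225(y + 1)² = 5409 + 9216 - 225 = 14400
Divide by 14400: (x - 12)²/225 - (y + 1)²/64 = 1
Hyperbola, center (12, -1), transverse axis horizontal; a² = 225, b² = 64.
c² = a² + b² = 225 + 64 = 289, so c = 17.
Foci lie on the horizontal axis through the center: (h ± c, k).

(-5, -1) and (29, -1)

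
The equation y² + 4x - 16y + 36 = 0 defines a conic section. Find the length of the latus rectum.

4

Only y is squared. Complete the square in y: (y - 8)² = -4(x - 7).
Vertex (7, 8); 4p = -4 so p = -1. Opens left.
Latus rectum length = |4p| = 4.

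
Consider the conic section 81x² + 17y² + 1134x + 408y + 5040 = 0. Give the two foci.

81(x² + 14x) + 17(y² + 24y) = -5040
Complete the square in x and y: 81(x + 7)² + 17(y + 12)² = -5040 + 3969 + 2448 = 1377
Divide by 1377: (x + 7)²/17 + (y + 12)²/81 = 1
Ellipse, center (-7, -12), major axis vertical; a² = 81, b² = 17.
c² = a² - b² = 81 - 17 = 64, so c = 8.
Foci lie on the vertical axis through the center: (h, k ± c).

(-7, -20) and (-7, -4)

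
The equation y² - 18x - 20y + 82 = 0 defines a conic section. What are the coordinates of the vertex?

(-1, 10)

Only y is squared. Complete the square in y: (y - 10)² = 18(x + 1).
Vertex (-1, 10); 4p = 18 so p = 9/2. Opens right.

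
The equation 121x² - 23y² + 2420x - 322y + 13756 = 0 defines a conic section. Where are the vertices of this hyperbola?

(-10, -18) and (-10, 4)

Rearranging, 121(x² + 20x) -23(y² + 14y) = -13756.
Complete the square: 121(x + 10)² -23(y + 7)² = -13756 + 12100 - 1127 = -2783
Dividing both sides by -2783: (y + 7)²/121 - (x + 10)²/23 = 1
Hyperbola, center (-10, -7), transverse axis vertical; a² = 121, b² = 23.
a = 11. Vertices at (h, k ± a).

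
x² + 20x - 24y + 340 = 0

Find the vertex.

Only x is squared. Complete the square in x: (x + 10)² = 24(y - 10).
Vertex (-10, 10); 4p = 24 so p = 6. Opens up.

(-10, 10)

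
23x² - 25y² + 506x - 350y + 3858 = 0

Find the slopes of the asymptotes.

Collect terms: 23(x² + 22x) -25(y² + 14y) = -3858
Complete the square in x and y: 23(x + 11)² -25(y + 7)² = -3858 + 2783 - 1225 = -2300
Divide by -2300: (y + 7)²/92 - (x + 11)²/100 = 1
Hyperbola, center (-11, -7), transverse axis vertical; a² = 92, b² = 100.
For a vertical hyperbola the asymptotes have slope ±a/b.
Here that is ±2√23/10 = ±√23/5.

√23/5 and -√23/5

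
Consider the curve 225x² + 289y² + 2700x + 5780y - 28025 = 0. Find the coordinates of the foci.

(-14, -10) and (2, -10)

Rearranging, 225(x² + 12x) + 289(y² + 20y) = 28025.
Complete the square: 225(x + 6)² + 289(y + 10)² = 28025 + 8100 + 28900 = 65025
Dividing both sides by 65025: (x + 6)²/289 + (y + 10)²/225 = 1
Ellipse, center (-6, -10), major axis horizontal; a² = 289, b² = 225.
c² = a² - b² = 289 - 225 = 64, so c = 8.
Foci lie on the horizontal axis through the center: (h ± c, k).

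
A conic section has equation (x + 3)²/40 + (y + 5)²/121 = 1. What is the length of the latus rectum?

Center (-3, -5). The larger denominator 121 sits under the y-term, so the major axis is vertical; a² = 121, b² = 40.
Latus rectum length = 2b²/a = 2·40/11 = 80/11.

80/11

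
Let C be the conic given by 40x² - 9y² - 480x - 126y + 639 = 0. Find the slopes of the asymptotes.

2√10/3 and -2√10/3

Group the x- and y-terms: 40(x² - 12x) -9(y² + 14y) = -639
40(x - 6)² -9(y + 7)² = -639 + 1440 - 441 = 360
Dividing both sides by 360: (x - 6)²/9 - (y + 7)²/40 = 1
Hyperbola, center (6, -7), transverse axis horizontal; a² = 9, b² = 40.
For a horizontal hyperbola the asymptotes have slope ±b/a.
Here that is ±2√10/3.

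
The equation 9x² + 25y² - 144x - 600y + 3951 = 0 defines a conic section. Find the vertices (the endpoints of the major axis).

Rearranging, 9(x² - 16x) + 25(y² - 24y) = -3951.
Complete the square: 9(x - 8)² + 25(y - 12)² = -3951 + 576 + 3600 = 225
Dividing both sides by 225: (x - 8)²/25 + (y - 12)²/9 = 1
Ellipse, center (8, 12), major axis horizontal; a² = 25, b² = 9.
a = 5. Vertices at (h ± a, k).

(3, 12) and (13, 12)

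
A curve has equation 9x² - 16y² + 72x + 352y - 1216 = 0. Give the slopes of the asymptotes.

3/4 and -3/4

Group the x- and y-terms: 9(x² + 8x) -16(y² - 22y) = 1216
Complete the square in x and y: 9(x + 4)² -16(y - 11)² = 1216 + 144 - 1936 = -576
Divide through by -576 to get (y - 11)²/36 - (x + 4)²/64 = 1.
Hyperbola, center (-4, 11), transverse axis vertical; a² = 36, b² = 64.
For a vertical hyperbola the asymptotes have slope ±a/b.
Here that is ±6/8 = ±3/4.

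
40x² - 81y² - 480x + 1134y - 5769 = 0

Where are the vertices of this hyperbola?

Rearranging, 40(x² - 12x) -81(y² - 14y) = 5769.
40(x - 6)² -81(y - 7)² = 5769 + 1440 - 3969 = 3240
Dividing both sides by 3240: (x - 6)²/81 - (y - 7)²/40 = 1
Hyperbola, center (6, 7), transverse axis horizontal; a² = 81, b² = 40.
a = 9. Vertices at (h ± a, k).

(-3, 7) and (15, 7)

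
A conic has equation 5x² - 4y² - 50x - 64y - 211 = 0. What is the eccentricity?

Collect terms: 5(x² - 10x) -4(y² + 16y) = 211
Complete the square: 5(x - 5)² -4(y + 8)² = 211 + 125 - 256 = 80
Dividing both sides by 80: (x - 5)²/16 - (y + 8)²/20 = 1
Hyperbola, center (5, -8), transverse axis horizontal; a² = 16, b² = 20.
c² = a² + b² = 36, so c = 6.
e = c/a = 6/4 = 3/2.

e = 3/2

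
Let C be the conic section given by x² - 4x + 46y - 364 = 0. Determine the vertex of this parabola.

(2, 8)

Only x is squared. Complete the square in x: (x - 2)² = -46(y - 8).
Vertex (2, 8); 4p = -46 so p = -23/2. Opens down.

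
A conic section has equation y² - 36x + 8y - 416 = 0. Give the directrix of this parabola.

Only y is squared. Complete the square in y: (y + 4)² = 36(x + 12).
Vertex (-12, -4); 4p = 36 so p = 9. Opens right.
Directrix is the vertical line x = h − p = -12 − (9) = -21.

x = -21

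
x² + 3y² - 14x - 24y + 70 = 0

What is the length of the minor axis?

(x² - 14x) + 3(y² - 8y) = -70
(x - 7)² + 3(y - 4)² = -70 + 49 + 48 = 27
Divide by 27: (x - 7)²/27 + (y - 4)²/9 = 1
Ellipse, center (7, 4), major axis horizontal; a² = 27, b² = 9.
b² = 9 so b = 3; the minor axis has length 2b = 6.

6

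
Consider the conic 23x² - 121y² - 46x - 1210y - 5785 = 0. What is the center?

(1, -5)

Collect terms: 23(x² - 2x) -121(y² + 10y) = 5785
23(x - 1)² -121(y + 5)² = 5785 + 23 - 3025 = 2783
Divide through by 2783 to get (x - 1)²/121 - (y + 5)²/23 = 1.
Hyperbola with center (1, -5).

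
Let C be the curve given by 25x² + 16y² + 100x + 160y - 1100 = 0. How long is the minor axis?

16

Group the x- and y-terms: 25(x² + 4x) + 16(y² + 10y) = 1100
Complete the square: 25(x + 2)² + 16(y + 5)² = 1100 + 100 + 400 = 1600
Divide through by 1600 to get (x + 2)²/64 + (y + 5)²/100 = 1.
Ellipse, center (-2, -5), major axis vertical; a² = 100, b² = 64.
b² = 64 so b = 8; the minor axis has length 2b = 16.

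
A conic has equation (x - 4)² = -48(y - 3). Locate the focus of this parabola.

Vertex (4, 3); 4p = -48 so p = -12. Opens down.
Focus is p units from the vertex along the axis: (h, k + p).

(4, -9)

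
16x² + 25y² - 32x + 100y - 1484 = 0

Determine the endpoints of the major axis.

(-9, -2) and (11, -2)

Group the x- and y-terms: 16(x² - 2x) + 25(y² + 4y) = 1484
Complete the square in x and y: 16(x - 1)² + 25(y + 2)² = 1484 + 16 + 100 = 1600
Divide through by 1600 to get (x - 1)²/100 + (y + 2)²/64 = 1.
Ellipse, center (1, -2), major axis horizontal; a² = 100, b² = 64.
a = 10. Vertices at (h ± a, k).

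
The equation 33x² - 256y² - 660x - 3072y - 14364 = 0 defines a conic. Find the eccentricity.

33(x² - 20x) -256(y² + 12y) = 14364
Complete the square: 33(x - 10)² -256(y + 6)² = 14364 + 3300 - 9216 = 8448
Divide through by 8448 to get (x - 10)²/256 - (y + 6)²/33 = 1.
Hyperbola, center (10, -6), transverse axis horizontal; a² = 256, b² = 33.
c² = a² + b² = 289, so c = 17.
e = c/a = 17/16.

e = 17/16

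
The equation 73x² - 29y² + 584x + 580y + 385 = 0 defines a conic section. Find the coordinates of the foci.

Group the x- and y-terms: 73(x² + 8x) -29(y² - 20y) = -385
Completing the square gives 73(x + 4)² -29(y - 10)² = -385 + 1168 - 2900 = -2117.
Divide by -2117: (y - 10)²/73 - (x + 4)²/29 = 1
Hyperbola, center (-4, 10), transverse axis vertical; a² = 73, b² = 29.
c² = a² + b² = 73 + 29 = 102, so c = √102.
Foci lie on the vertical axis through the center: (h, k ± c).

(-4, 10 - √102) and (-4, 10 + √102)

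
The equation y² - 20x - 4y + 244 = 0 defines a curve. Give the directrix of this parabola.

Only y is squared. Complete the square in y: (y - 2)² = 20(x - 12).
Vertex (12, 2); 4p = 20 so p = 5. Opens right.
Directrix is the vertical line x = h − p = 12 − (5) = 7.

x = 7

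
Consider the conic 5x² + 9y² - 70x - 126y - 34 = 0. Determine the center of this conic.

(7, 7)

Collect terms: 5(x² - 14x) + 9(y² - 14y) = 34
Completing the square gives 5(x - 7)² + 9(y - 7)² = 34 + 245 + 441 = 720.
Dividing both sides by 720: (x - 7)²/144 + (y - 7)²/80 = 1
Ellipse with center (7, 7).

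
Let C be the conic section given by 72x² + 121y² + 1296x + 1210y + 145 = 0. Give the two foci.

(-16, -5) and (-2, -5)

Collect terms: 72(x² + 18x) + 121(y² + 10y) = -145
Completing the square gives 72(x + 9)² + 121(y + 5)² = -145 + 5832 + 3025 = 8712.
Divide through by 8712 to get (x + 9)²/121 + (y + 5)²/72 = 1.
Ellipse, center (-9, -5), major axis horizontal; a² = 121, b² = 72.
c² = a² - b² = 121 - 72 = 49, so c = 7.
Foci lie on the horizontal axis through the center: (h ± c, k).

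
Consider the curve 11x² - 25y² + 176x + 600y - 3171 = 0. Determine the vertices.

11(x² + 16x) -25(y² - 24y) = 3171
Complete the square in x and y: 11(x + 8)² -25(y - 12)² = 3171 + 704 - 3600 = 275
Divide by 275: (x + 8)²/25 - (y - 12)²/11 = 1
Hyperbola, center (-8, 12), transverse axis horizontal; a² = 25, b² = 11.
a = 5. Vertices at (h ± a, k).

(-13, 12) and (-3, 12)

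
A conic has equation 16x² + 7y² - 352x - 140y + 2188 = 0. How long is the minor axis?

Collect terms: 16(x² - 22x) + 7(y² - 20y) = -2188
Completing the square gives 16(x - 11)² + 7(y - 10)² = -2188 + 1936 + 700 = 448.
Divide through by 448 to get (x - 11)²/28 + (y - 10)²/64 = 1.
Ellipse, center (11, 10), major axis vertical; a² = 64, b² = 28.
b² = 28 so b = 2√7; the minor axis has length 2b = 4√7.

4√7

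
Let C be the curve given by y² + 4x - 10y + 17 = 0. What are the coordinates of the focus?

(1, 5)

Only y is squared. Complete the square in y: (y - 5)² = -4(x - 2).
Vertex (2, 5); 4p = -4 so p = -1. Opens left.
Focus is p units from the vertex along the axis: (h + p, k).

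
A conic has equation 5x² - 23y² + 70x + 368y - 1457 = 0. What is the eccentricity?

e = 2√161/23

Rearranging, 5(x² + 14x) -23(y² - 16y) = 1457.
Complete the square: 5(x + 7)² -23(y - 8)² = 1457 + 245 - 1472 = 230
Divide by 230: (x + 7)²/46 - (y - 8)²/10 = 1
Hyperbola, center (-7, 8), transverse axis horizontal; a² = 46, b² = 10.
c² = a² + b² = 56, so c = 2√14.
e = c/a = 2√14/√46 = 2√161/23.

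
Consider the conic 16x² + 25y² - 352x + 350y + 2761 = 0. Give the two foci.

(8, -7) and (14, -7)

Group: 16(x² - 22x) + 25(y² + 14y) = -2761
Completing the square gives 16(x - 11)² + 25(y + 7)² = -2761 + 1936 + 1225 = 400.
Dividing both sides by 400: (x - 11)²/25 + (y + 7)²/16 = 1
Ellipse, center (11, -7), major axis horizontal; a² = 25, b² = 16.
c² = a² - b² = 25 - 16 = 9, so c = 3.
Foci lie on the horizontal axis through the center: (h ± c, k).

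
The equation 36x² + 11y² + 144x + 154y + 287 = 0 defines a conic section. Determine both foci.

36(x² + 4x) + 11(y² + 14y) = -287
36(x + 2)² + 11(y + 7)² = -287 + 144 + 539 = 396
Divide through by 396 to get (x + 2)²/11 + (y + 7)²/36 = 1.
Ellipse, center (-2, -7), major axis vertical; a² = 36, b² = 11.
c² = a² - b² = 36 - 11 = 25, so c = 5.
Foci lie on the vertical axis through the center: (h, k ± c).

(-2, -12) and (-2, -2)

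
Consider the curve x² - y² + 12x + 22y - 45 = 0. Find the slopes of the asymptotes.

1 and -1

(x² + 12x) -(y² - 22y) = 45
Completing the square gives (x + 6)² -(y - 11)² = 45 + 36 - 121 = -40.
Divide through by -40 to get (y - 11)²/40 - (x + 6)²/40 = 1.
Hyperbola, center (-6, 11), transverse axis vertical; a² = 40, b² = 40.
For a vertical hyperbola the asymptotes have slope ±a/b.
Here that is ±2√10/2√10 = ±1.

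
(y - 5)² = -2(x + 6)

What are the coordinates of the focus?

(-13/2, 5)

Vertex (-6, 5); 4p = -2 so p = -1/2. Opens left.
Focus is p units from the vertex along the axis: (h + p, k).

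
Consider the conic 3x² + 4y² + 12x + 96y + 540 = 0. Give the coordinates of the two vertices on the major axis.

Group the x- and y-terms: 3(x² + 4x) + 4(y² + 24y) = -540
Complete the square in x and y: 3(x + 2)² + 4(y + 12)² = -540 + 12 + 576 = 48
Divide through by 48 to get (x + 2)²/16 + (y + 12)²/12 = 1.
Ellipse, center (-2, -12), major axis horizontal; a² = 16, b² = 12.
a = 4. Vertices at (h ± a, k).

(-6, -12) and (2, -12)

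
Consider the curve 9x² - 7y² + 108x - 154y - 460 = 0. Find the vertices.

(-6, -14) and (-6, -8)

Group the x- and y-terms: 9(x² + 12x) -7(y² + 22y) = 460
Complete the square in x and y: 9(x + 6)² -7(y + 11)² = 460 + 324 - 847 = -63
Divide by -63: (y + 11)²/9 - (x + 6)²/7 = 1
Hyperbola, center (-6, -11), transverse axis vertical; a² = 9, b² = 7.
a = 3. Vertices at (h, k ± a).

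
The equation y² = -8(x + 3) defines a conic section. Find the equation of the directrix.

x = -1

Vertex (-3, 0); 4p = -8 so p = -2. Opens left.
Directrix is the vertical line x = h − p = -3 − (-2) = -1.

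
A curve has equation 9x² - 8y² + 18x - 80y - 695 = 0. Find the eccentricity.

e = √34/4

Collect terms: 9(x² + 2x) -8(y² + 10y) = 695
Complete the square in x and y: 9(x + 1)² -8(y + 5)² = 695 + 9 - 200 = 504
Dividing both sides by 504: (x + 1)²/56 - (y + 5)²/63 = 1
Hyperbola, center (-1, -5), transverse axis horizontal; a² = 56, b² = 63.
c² = a² + b² = 119, so c = √119.
e = c/a = √119/2√14 = √34/4.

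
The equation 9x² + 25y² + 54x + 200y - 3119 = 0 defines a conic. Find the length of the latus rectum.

72/5

Group the x- and y-terms: 9(x² + 6x) + 25(y² + 8y) = 3119
Completing the square gives 9(x + 3)² + 25(y + 4)² = 3119 + 81 + 400 = 3600.
Divide through by 3600 to get (x + 3)²/400 + (y + 4)²/144 = 1.
Ellipse, center (-3, -4), major axis horizontal; a² = 400, b² = 144.
Latus rectum length = 2b²/a = 2·144/20 = 72/5.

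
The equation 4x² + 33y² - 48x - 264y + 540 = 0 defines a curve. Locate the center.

Group: 4(x² - 12x) + 33(y² - 8y) = -540
Complete the square: 4(x - 6)² + 33(y - 4)² = -540 + 144 + 528 = 132
Divide through by 132 to get (x - 6)²/33 + (y - 4)²/4 = 1.
Ellipse with center (6, 4).

(6, 4)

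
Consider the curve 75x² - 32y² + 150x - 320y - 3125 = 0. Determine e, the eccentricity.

e = √214/8

Rearranging, 75(x² + 2x) -32(y² + 10y) = 3125.
Completing the square gives 75(x + 1)² -32(y + 5)² = 3125 + 75 - 800 = 2400.
Divide through by 2400 to get (x + 1)²/32 - (y + 5)²/75 = 1.
Hyperbola, center (-1, -5), transverse axis horizontal; a² = 32, b² = 75.
c² = a² + b² = 107, so c = √107.
e = c/a = √107/4√2 = √214/8.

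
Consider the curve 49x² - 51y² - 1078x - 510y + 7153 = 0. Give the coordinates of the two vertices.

Rearranging, 49(x² - 22x) -51(y² + 10y) = -7153.
Complete the square: 49(x - 11)² -51(y + 5)² = -7153 + 5929 - 1275 = -2499
Dividing both sides by -2499: (y + 5)²/49 - (x - 11)²/51 = 1
Hyperbola, center (11, -5), transverse axis vertical; a² = 49, b² = 51.
a = 7. Vertices at (h, k ± a).

(11, -12) and (11, 2)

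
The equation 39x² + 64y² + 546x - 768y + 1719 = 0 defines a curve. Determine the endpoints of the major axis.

Collect terms: 39(x² + 14x) + 64(y² - 12y) = -1719
Complete the square in x and y: 39(x + 7)² + 64(y - 6)² = -1719 + 1911 + 2304 = 2496
Dividing both sides by 2496: (x + 7)²/64 + (y - 6)²/39 = 1
Ellipse, center (-7, 6), major axis horizontal; a² = 64, b² = 39.
a = 8. Vertices at (h ± a, k).

(-15, 6) and (1, 6)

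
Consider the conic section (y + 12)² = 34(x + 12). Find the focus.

Vertex (-12, -12); 4p = 34 so p = 17/2. Opens right.
Focus is p units from the vertex along the axis: (h + p, k).

(-7/2, -12)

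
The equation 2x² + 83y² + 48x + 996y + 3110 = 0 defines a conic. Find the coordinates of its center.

(-12, -6)

Rearranging, 2(x² + 24x) + 83(y² + 12y) = -3110.
Complete the square: 2(x + 12)² + 83(y + 6)² = -3110 + 288 + 2988 = 166
Divide by 166: (x + 12)²/83 + (y + 6)²/2 = 1
Ellipse with center (-12, -6).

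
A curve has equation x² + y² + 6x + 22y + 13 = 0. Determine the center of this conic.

Collect terms: (x² + 6x) + (y² + 22y) = -13
Complete the square in x and y: (x + 3)² + (y + 11)² = -13 + 9 + 121 = 117
So (x + 3)² + (y + 11)² = 117.
Circle centered at (-3, -11) with r² = 117.

(-3, -11)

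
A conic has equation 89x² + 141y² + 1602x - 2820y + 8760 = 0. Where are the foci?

89(x² + 18x) + 141(y² - 20y) = -8760
89(x + 9)² + 141(y - 10)² = -8760 + 7209 + 14100 = 12549
Dividing both sides by 12549: (x + 9)²/141 + (y - 10)²/89 = 1
Ellipse, center (-9, 10), major axis horizontal; a² = 141, b² = 89.
c² = a² - b² = 141 - 89 = 52, so c = 2√13.
Foci lie on the horizontal axis through the center: (h ± c, k).

(-9 - 2√13, 10) and (-9 + 2√13, 10)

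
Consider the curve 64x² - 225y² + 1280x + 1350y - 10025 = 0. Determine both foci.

(-27, 3) and (7, 3)

Group: 64(x² + 20x) -225(y² - 6y) = 10025
Completing the square gives 64(x + 10)² -225(y - 3)² = 10025 + 6400 - 2025 = 14400.
Divide by 14400: (x + 10)²/225 - (y - 3)²/64 = 1
Hyperbola, center (-10, 3), transverse axis horizontal; a² = 225, b² = 64.
c² = a² + b² = 225 + 64 = 289, so c = 17.
Foci lie on the horizontal axis through the center: (h ± c, k).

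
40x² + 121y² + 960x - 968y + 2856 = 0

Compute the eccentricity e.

Collect terms: 40(x² + 24x) + 121(y² - 8y) = -2856
40(x + 12)² + 121(y - 4)² = -2856 + 5760 + 1936 = 4840
Divide through by 4840 to get (x + 12)²/121 + (y - 4)²/40 = 1.
Ellipse, center (-12, 4), major axis horizontal; a² = 121, b² = 40.
c² = a² - b² = 81, so c = 9.
e = c/a = 9/11.

e = 9/11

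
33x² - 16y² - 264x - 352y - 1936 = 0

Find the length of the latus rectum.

33(x² - 8x) -16(y² + 22y) = 1936
Completing the square gives 33(x - 4)² -16(y + 11)² = 1936 + 528 - 1936 = 528.
Divide through by 528 to get (x - 4)²/16 - (y + 11)²/33 = 1.
Hyperbola, center (4, -11), transverse axis horizontal; a² = 16, b² = 33.
Latus rectum length = 2b²/a = 2·33/4 = 33/2.

33/2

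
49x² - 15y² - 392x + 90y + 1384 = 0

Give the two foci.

(4, -5) and (4, 11)

Collect terms: 49(x² - 8x) -15(y² - 6y) = -1384
Complete the square in x and y: 49(x - 4)² -15(y - 3)² = -1384 + 784 - 135 = -735
Divide through by -735 to get (y - 3)²/49 - (x - 4)²/15 = 1.
Hyperbola, center (4, 3), transverse axis vertical; a² = 49, b² = 15.
c² = a² + b² = 49 + 15 = 64, so c = 8.
Foci lie on the vertical axis through the center: (h, k ± c).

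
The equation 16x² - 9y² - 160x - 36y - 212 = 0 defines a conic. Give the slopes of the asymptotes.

16(x² - 10x) -9(y² + 4y) = 212
16(x - 5)² -9(y + 2)² = 212 + 400 - 36 = 576
Divide by 576: (x - 5)²/36 - (y + 2)²/64 = 1
Hyperbola, center (5, -2), transverse axis horizontal; a² = 36, b² = 64.
For a horizontal hyperbola the asymptotes have slope ±b/a.
Here that is ±8/6 = ±4/3.

4/3 and -4/3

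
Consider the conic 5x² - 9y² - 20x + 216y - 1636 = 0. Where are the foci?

(2 - 4√7, 12) and (2 + 4√7, 12)

Rearranging, 5(x² - 4x) -9(y² - 24y) = 1636.
Complete the square: 5(x - 2)² -9(y - 12)² = 1636 + 20 - 1296 = 360
Divide by 360: (x - 2)²/72 - (y - 12)²/40 = 1
Hyperbola, center (2, 12), transverse axis horizontal; a² = 72, b² = 40.
c² = a² + b² = 72 + 40 = 112, so c = 4√7.
Foci lie on the horizontal axis through the center: (h ± c, k).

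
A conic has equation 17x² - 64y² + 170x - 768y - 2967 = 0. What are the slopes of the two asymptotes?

√17/8 and -√17/8

Group the x- and y-terms: 17(x² + 10x) -64(y² + 12y) = 2967
Complete the square in x and y: 17(x + 5)² -64(y + 6)² = 2967 + 425 - 2304 = 1088
Divide through by 1088 to get (x + 5)²/64 - (y + 6)²/17 = 1.
Hyperbola, center (-5, -6), transverse axis horizontal; a² = 64, b² = 17.
For a horizontal hyperbola the asymptotes have slope ±b/a.
Here that is ±√17/8.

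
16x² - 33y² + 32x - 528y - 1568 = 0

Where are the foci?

Rearranging, 16(x² + 2x) -33(y² + 16y) = 1568.
Complete the square: 16(x + 1)² -33(y + 8)² = 1568 + 16 - 2112 = -528
Divide through by -528 to get (y + 8)²/16 - (x + 1)²/33 = 1.
Hyperbola, center (-1, -8), transverse axis vertical; a² = 16, b² = 33.
c² = a² + b² = 16 + 33 = 49, so c = 7.
Foci lie on the vertical axis through the center: (h, k ± c).

(-1, -15) and (-1, -1)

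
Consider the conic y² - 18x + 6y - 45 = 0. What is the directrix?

Only y is squared. Complete the square in y: (y + 3)² = 18(x + 3).
Vertex (-3, -3); 4p = 18 so p = 9/2. Opens right.
Directrix is the vertical line x = h − p = -3 − (9/2) = -15/2.

x = -15/2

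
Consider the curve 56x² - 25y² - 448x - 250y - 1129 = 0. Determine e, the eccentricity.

e = 9/5

Group: 56(x² - 8x) -25(y² + 10y) = 1129
Complete the square: 56(x - 4)² -25(y + 5)² = 1129 + 896 - 625 = 1400
Divide by 1400: (x - 4)²/25 - (y + 5)²/56 = 1
Hyperbola, center (4, -5), transverse axis horizontal; a² = 25, b² = 56.
c² = a² + b² = 81, so c = 9.
e = c/a = 9/5.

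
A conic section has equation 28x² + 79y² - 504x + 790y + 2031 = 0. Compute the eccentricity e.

Rearranging, 28(x² - 18x) + 79(y² + 10y) = -2031.
Complete the square in x and y: 28(x - 9)² + 79(y + 5)² = -2031 + 2268 + 1975 = 2212
Dividing both sides by 2212: (x - 9)²/79 + (y + 5)²/28 = 1
Ellipse, center (9, -5), major axis horizontal; a² = 79, b² = 28.
c² = a² - b² = 51, so c = √51.
e = c/a = √51/√79 = √4029/79.

e = √4029/79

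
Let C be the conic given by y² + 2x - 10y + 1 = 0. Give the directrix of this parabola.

x = 25/2

Only y is squared. Complete the square in y: (y - 5)² = -2(x - 12).
Vertex (12, 5); 4p = -2 so p = -1/2. Opens left.
Directrix is the vertical line x = h − p = 12 − (-1/2) = 25/2.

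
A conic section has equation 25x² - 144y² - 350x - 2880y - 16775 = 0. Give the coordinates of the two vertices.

Group: 25(x² - 14x) -144(y² + 20y) = 16775
25(x - 7)² -144(y + 10)² = 16775 + 1225 - 14400 = 3600
Divide through by 3600 to get (x - 7)²/144 - (y + 10)²/25 = 1.
Hyperbola, center (7, -10), transverse axis horizontal; a² = 144, b² = 25.
a = 12. Vertices at (h ± a, k).

(-5, -10) and (19, -10)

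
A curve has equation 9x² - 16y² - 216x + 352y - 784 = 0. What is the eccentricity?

Group: 9(x² - 24x) -16(y² - 22y) = 784
Completing the square gives 9(x - 12)² -16(y - 11)² = 784 + 1296 - 1936 = 144.
Divide by 144: (x - 12)²/16 - (y - 11)²/9 = 1
Hyperbola, center (12, 11), transverse axis horizontal; a² = 16, b² = 9.
c² = a² + b² = 25, so c = 5.
e = c/a = 5/4.

e = 5/4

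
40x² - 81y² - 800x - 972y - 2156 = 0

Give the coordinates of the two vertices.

(1, -6) and (19, -6)

Rearranging, 40(x² - 20x) -81(y² + 12y) = 2156.
40(x - 10)² -81(y + 6)² = 2156 + 4000 - 2916 = 3240
Divide through by 3240 to get (x - 10)²/81 - (y + 6)²/40 = 1.
Hyperbola, center (10, -6), transverse axis horizontal; a² = 81, b² = 40.
a = 9. Vertices at (h ± a, k).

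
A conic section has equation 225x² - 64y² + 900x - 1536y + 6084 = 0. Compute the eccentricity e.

e = 17/15

Group the x- and y-terms: 225(x² + 4x) -64(y² + 24y) = -6084
Complete the square in x and y: 225(x + 2)² -64(y + 12)² = -6084 + 900 - 9216 = -14400
Divide by -14400: (y + 12)²/225 - (x + 2)²/64 = 1
Hyperbola, center (-2, -12), transverse axis vertical; a² = 225, b² = 64.
c² = a² + b² = 289, so c = 17.
e = c/a = 17/15.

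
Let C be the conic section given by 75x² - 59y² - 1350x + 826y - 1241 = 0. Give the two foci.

Group the x- and y-terms: 75(x² - 18x) -59(y² - 14y) = 1241
Completing the square gives 75(x - 9)² -59(y - 7)² = 1241 + 6075 - 2891 = 4425.
Divide through by 4425 to get (x - 9)²/59 - (y - 7)²/75 = 1.
Hyperbola, center (9, 7), transverse axis horizontal; a² = 59, b² = 75.
c² = a² + b² = 59 + 75 = 134, so c = √134.
Foci lie on the horizontal axis through the center: (h ± c, k).

(9 - √134, 7) and (9 + √134, 7)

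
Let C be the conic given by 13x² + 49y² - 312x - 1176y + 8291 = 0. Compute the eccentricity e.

e = 6/7

13(x² - 24x) + 49(y² - 24y) = -8291
Complete the square: 13(x - 12)² + 49(y - 12)² = -8291 + 1872 + 7056 = 637
Divide by 637: (x - 12)²/49 + (y - 12)²/13 = 1
Ellipse, center (12, 12), major axis horizontal; a² = 49, b² = 13.
c² = a² - b² = 36, so c = 6.
e = c/a = 6/7.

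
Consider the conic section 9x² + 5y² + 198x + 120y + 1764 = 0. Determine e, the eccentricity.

Rearranging, 9(x² + 22x) + 5(y² + 24y) = -1764.
9(x + 11)² + 5(y + 12)² = -1764 + 1089 + 720 = 45
Divide through by 45 to get (x + 11)²/5 + (y + 12)²/9 = 1.
Ellipse, center (-11, -12), major axis vertical; a² = 9, b² = 5.
c² = a² - b² = 4, so c = 2.
e = c/a = 2/3.

e = 2/3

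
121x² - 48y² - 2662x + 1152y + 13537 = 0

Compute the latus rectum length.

96/11

Group: 121(x² - 22x) -48(y² - 24y) = -13537
121(x - 11)² -48(y - 12)² = -13537 + 14641 - 6912 = -5808
Divide through by -5808 to get (y - 12)²/121 - (x - 11)²/48 = 1.
Hyperbola, center (11, 12), transverse axis vertical; a² = 121, b² = 48.
Latus rectum length = 2b²/a = 2·48/11 = 96/11.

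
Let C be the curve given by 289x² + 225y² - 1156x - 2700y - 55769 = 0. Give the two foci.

(2, -2) and (2, 14)

Group: 289(x² - 4x) + 225(y² - 12y) = 55769
289(x - 2)² + 225(y - 6)² = 55769 + 1156 + 8100 = 65025
Divide by 65025: (x - 2)²/225 + (y - 6)²/289 = 1
Ellipse, center (2, 6), major axis vertical; a² = 289, b² = 225.
c² = a² - b² = 289 - 225 = 64, so c = 8.
Foci lie on the vertical axis through the center: (h, k ± c).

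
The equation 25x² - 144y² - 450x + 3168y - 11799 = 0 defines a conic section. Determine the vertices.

Rearranging, 25(x² - 18x) -144(y² - 22y) = 11799.
Complete the square: 25(x - 9)² -144(y - 11)² = 11799 + 2025 - 17424 = -3600
Divide by -3600: (y - 11)²/25 - (x - 9)²/144 = 1
Hyperbola, center (9, 11), transverse axis vertical; a² = 25, b² = 144.
a = 5. Vertices at (h, k ± a).

(9, 6) and (9, 16)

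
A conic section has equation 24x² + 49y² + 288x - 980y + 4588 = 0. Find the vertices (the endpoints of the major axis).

(-13, 10) and (1, 10)

Rearranging, 24(x² + 12x) + 49(y² - 20y) = -4588.
Complete the square: 24(x + 6)² + 49(y - 10)² = -4588 + 864 + 4900 = 1176
Divide through by 1176 to get (x + 6)²/49 + (y - 10)²/24 = 1.
Ellipse, center (-6, 10), major axis horizontal; a² = 49, b² = 24.
a = 7. Vertices at (h ± a, k).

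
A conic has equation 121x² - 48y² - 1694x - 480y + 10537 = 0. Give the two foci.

(7, -18) and (7, 8)

Rearranging, 121(x² - 14x) -48(y² + 10y) = -10537.
Completing the square gives 121(x - 7)² -48(y + 5)² = -10537 + 5929 - 1200 = -5808.
Divide through by -5808 to get (y + 5)²/121 - (x - 7)²/48 = 1.
Hyperbola, center (7, -5), transverse axis vertical; a² = 121, b² = 48.
c² = a² + b² = 121 + 48 = 169, so c = 13.
Foci lie on the vertical axis through the center: (h, k ± c).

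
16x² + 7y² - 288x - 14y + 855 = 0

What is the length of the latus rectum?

7

Group the x- and y-terms: 16(x² - 18x) + 7(y² - 2y) = -855
16(x - 9)² + 7(y - 1)² = -855 + 1296 + 7 = 448
Dividing both sides by 448: (x - 9)²/28 + (y - 1)²/64 = 1
Ellipse, center (9, 1), major axis vertical; a² = 64, b² = 28.
Latus rectum length = 2b²/a = 2·28/8 = 7.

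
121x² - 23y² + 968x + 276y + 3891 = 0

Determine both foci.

Rearranging, 121(x² + 8x) -23(y² - 12y) = -3891.
121(x + 4)² -23(y - 6)² = -3891 + 1936 - 828 = -2783
Dividing both sides by -2783: (y - 6)²/121 - (x + 4)²/23 = 1
Hyperbola, center (-4, 6), transverse axis vertical; a² = 121, b² = 23.
c² = a² + b² = 121 + 23 = 144, so c = 12.
Foci lie on the vertical axis through the center: (h, k ± c).

(-4, -6) and (-4, 18)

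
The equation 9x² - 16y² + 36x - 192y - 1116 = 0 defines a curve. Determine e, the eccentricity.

e = 5/4

Group: 9(x² + 4x) -16(y² + 12y) = 1116
9(x + 2)² -16(y + 6)² = 1116 + 36 - 576 = 576
Divide by 576: (x + 2)²/64 - (y + 6)²/36 = 1
Hyperbola, center (-2, -6), transverse axis horizontal; a² = 64, b² = 36.
c² = a² + b² = 100, so c = 10.
e = c/a = 10/8 = 5/4.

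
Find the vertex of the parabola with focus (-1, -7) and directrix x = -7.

The vertex is the midpoint between the focus and the directrix along the axis of symmetry.
Axis is horizontal (directrix is vertical). Vertex x-coordinate = (-1 + (-7))/2 = -4; y-coordinate = -7.

(-4, -7)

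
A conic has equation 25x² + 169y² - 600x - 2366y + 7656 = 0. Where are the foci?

(0, 7) and (24, 7)

25(x² - 24x) + 169(y² - 14y) = -7656
Complete the square: 25(x - 12)² + 169(y - 7)² = -7656 + 3600 + 8281 = 4225
Divide by 4225: (x - 12)²/169 + (y - 7)²/25 = 1
Ellipse, center (12, 7), major axis horizontal; a² = 169, b² = 25.
c² = a² - b² = 169 - 25 = 144, so c = 12.
Foci lie on the horizontal axis through the center: (h ± c, k).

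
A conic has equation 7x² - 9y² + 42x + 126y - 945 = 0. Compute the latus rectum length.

Group the x- and y-terms: 7(x² + 6x) -9(y² - 14y) = 945
7(x + 3)² -9(y - 7)² = 945 + 63 - 441 = 567
Divide by 567: (x + 3)²/81 - (y - 7)²/63 = 1
Hyperbola, center (-3, 7), transverse axis horizontal; a² = 81, b² = 63.
Latus rectum length = 2b²/a = 2·63/9 = 14.

14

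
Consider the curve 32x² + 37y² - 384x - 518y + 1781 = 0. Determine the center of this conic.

Group: 32(x² - 12x) + 37(y² - 14y) = -1781
32(x - 6)² + 37(y - 7)² = -1781 + 1152 + 1813 = 1184
Divide through by 1184 to get (x - 6)²/37 + (y - 7)²/32 = 1.
Ellipse with center (6, 7).

(6, 7)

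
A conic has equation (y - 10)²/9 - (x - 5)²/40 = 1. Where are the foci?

Center (5, 10). The positive term is the y-term, so the transverse axis is vertical; a² = 9, b² = 40.
c² = a² + b² = 9 + 40 = 49, so c = 7.
Foci lie on the vertical axis through the center: (h, k ± c).

(5, 3) and (5, 17)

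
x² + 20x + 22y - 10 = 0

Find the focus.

(-10, -1/2)

Only x is squared. Complete the square in x: (x + 10)² = -22(y - 5).
Vertex (-10, 5); 4p = -22 so p = -11/2. Opens down.
Focus is p units from the vertex along the axis: (h, k + p).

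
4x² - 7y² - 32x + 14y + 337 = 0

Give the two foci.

(4, 1 - √110) and (4, 1 + √110)

Collect terms: 4(x² - 8x) -7(y² - 2y) = -337
Completing the square gives 4(x - 4)² -7(y - 1)² = -337 + 64 - 7 = -280.
Dividing both sides by -280: (y - 1)²/40 - (x - 4)²/70 = 1
Hyperbola, center (4, 1), transverse axis vertical; a² = 40, b² = 70.
c² = a² + b² = 40 + 70 = 110, so c = √110.
Foci lie on the vertical axis through the center: (h, k ± c).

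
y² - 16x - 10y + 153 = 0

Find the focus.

Only y is squared. Complete the square in y: (y - 5)² = 16(x - 8).
Vertex (8, 5); 4p = 16 so p = 4. Opens right.
Focus is p units from the vertex along the axis: (h + p, k).

(12, 5)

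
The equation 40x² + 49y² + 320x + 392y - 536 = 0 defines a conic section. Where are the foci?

Rearranging, 40(x² + 8x) + 49(y² + 8y) = 536.
Completing the square gives 40(x + 4)² + 49(y + 4)² = 536 + 640 + 784 = 1960.
Divide by 1960: (x + 4)²/49 + (y + 4)²/40 = 1
Ellipse, center (-4, -4), major axis horizontal; a² = 49, b² = 40.
c² = a² - b² = 49 - 40 = 9, so c = 3.
Foci lie on the horizontal axis through the center: (h ± c, k).

(-7, -4) and (-1, -4)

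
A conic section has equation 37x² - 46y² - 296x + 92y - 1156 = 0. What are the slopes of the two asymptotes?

√1702/46 and -√1702/46

37(x² - 8x) -46(y² - 2y) = 1156
Complete the square: 37(x - 4)² -46(y - 1)² = 1156 + 592 - 46 = 1702
Dividing both sides by 1702: (x - 4)²/46 - (y - 1)²/37 = 1
Hyperbola, center (4, 1), transverse axis horizontal; a² = 46, b² = 37.
For a horizontal hyperbola the asymptotes have slope ±b/a.
Here that is ±√37/√46 = ±√1702/46.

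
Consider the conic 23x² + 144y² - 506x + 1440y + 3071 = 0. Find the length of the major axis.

Group the x- and y-terms: 23(x² - 22x) + 144(y² + 10y) = -3071
Complete the square in x and y: 23(x - 11)² + 144(y + 5)² = -3071 + 2783 + 3600 = 3312
Divide through by 3312 to get (x - 11)²/144 + (y + 5)²/23 = 1.
Ellipse, center (11, -5), major axis horizontal; a² = 144, b² = 23.
a² = 144 so a = 12; the major axis has length 2a = 24.

24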